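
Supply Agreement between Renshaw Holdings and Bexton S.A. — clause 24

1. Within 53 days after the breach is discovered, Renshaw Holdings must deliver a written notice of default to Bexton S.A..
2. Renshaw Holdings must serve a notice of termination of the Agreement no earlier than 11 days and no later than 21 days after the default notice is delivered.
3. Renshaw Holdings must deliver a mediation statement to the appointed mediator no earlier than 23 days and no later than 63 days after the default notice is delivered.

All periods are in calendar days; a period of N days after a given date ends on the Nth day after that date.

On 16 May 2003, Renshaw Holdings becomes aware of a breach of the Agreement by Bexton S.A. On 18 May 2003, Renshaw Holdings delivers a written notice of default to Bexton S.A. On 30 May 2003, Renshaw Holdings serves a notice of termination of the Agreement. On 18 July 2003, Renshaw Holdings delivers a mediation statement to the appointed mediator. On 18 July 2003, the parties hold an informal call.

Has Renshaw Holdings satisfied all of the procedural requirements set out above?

Step 1 — counting 53 days from 16 May 2003 (when the breach is discovered) gives a deadline of 8 July 2003; done 18 May 2003 — timely.
Step 2 — 11 and 21 days from 18 May 2003 (when the default notice is delivered) are 29 May 2003 and 8 June 2003 respectively; done 30 May 2003 — within the window.
Step 3 — 23 and 63 days from 18 May 2003 (when the default notice is delivered) are 10 June 2003 and 20 July 2003 respectively; 18 July 2003 falls inside that range.

Yes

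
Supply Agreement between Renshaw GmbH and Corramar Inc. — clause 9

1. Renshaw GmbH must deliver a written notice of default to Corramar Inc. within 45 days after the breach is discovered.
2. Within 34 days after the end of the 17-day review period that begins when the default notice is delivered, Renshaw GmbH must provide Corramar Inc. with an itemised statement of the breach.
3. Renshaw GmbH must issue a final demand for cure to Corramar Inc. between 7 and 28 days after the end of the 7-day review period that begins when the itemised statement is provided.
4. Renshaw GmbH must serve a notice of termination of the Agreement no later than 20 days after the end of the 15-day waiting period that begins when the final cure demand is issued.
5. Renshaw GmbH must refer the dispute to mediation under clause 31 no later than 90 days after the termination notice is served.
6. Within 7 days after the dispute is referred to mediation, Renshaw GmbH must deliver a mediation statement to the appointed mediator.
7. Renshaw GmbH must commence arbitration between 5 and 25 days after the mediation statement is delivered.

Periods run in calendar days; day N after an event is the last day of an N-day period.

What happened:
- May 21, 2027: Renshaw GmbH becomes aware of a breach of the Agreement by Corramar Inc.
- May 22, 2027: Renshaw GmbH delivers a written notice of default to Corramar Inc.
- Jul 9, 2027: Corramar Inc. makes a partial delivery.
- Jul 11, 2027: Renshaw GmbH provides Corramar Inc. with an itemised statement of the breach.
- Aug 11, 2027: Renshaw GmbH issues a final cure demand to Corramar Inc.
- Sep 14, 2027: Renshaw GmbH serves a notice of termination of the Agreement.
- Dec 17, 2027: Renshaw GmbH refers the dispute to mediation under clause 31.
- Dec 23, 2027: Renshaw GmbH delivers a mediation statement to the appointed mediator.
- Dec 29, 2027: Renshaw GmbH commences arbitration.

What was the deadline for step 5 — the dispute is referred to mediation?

Dec 13, 2027

Step 5 runs from Sep 14, 2027, when the termination notice is served. 90 days after Sep 14, 2027 is Dec 13, 2027.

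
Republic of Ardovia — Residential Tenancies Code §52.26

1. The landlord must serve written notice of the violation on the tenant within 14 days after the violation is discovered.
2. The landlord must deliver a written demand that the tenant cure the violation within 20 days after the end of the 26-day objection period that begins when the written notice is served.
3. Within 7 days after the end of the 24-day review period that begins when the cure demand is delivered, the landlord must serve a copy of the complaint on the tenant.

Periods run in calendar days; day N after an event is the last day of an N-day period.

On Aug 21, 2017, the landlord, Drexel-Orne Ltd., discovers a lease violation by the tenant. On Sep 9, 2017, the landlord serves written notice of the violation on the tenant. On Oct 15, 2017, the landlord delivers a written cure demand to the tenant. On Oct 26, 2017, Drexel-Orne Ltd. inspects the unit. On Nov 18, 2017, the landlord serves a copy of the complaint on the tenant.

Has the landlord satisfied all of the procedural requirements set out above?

Step 1 — counting 14 days from Aug 21, 2017 (when the violation is discovered) gives a deadline of Sep 4, 2017; done Sep 9, 2017 — 5 days late.

No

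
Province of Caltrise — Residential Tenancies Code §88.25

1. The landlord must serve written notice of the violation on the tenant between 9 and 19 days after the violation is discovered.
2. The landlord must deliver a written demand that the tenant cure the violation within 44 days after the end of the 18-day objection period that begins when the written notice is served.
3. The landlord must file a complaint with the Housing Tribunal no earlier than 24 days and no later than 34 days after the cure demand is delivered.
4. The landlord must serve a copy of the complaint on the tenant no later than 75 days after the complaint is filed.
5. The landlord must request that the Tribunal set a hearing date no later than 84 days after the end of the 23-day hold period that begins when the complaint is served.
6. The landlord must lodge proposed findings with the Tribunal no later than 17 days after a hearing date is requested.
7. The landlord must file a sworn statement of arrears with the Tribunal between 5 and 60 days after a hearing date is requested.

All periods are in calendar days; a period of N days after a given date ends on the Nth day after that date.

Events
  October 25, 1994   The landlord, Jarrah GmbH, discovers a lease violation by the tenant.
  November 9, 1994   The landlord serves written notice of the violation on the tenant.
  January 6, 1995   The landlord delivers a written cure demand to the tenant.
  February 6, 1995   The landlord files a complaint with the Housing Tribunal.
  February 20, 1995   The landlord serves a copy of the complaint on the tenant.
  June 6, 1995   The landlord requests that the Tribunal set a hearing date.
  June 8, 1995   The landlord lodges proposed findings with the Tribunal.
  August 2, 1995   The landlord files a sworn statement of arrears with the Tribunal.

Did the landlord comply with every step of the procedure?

(1) the permitted window runs from October 25, 1994 + 9 = November 3, 1994 to October 25, 1994 + 19 = November 13, 1994; done November 9, 1994 — within the window.
(2) due by November 27, 1994 + 44 days = January 10, 1995; done January 6, 1995 — timely.
(3) the permitted window runs from January 6, 1995 + 24 = January 30, 1995 to January 6, 1995 + 34 = February 9, 1995; done February 6, 1995 — within the window.
(4) due by February 6, 1995 + 75 days = April 22, 1995; completed February 20, 1995, before the deadline.
(5) due by March 15, 1995 + 84 days = June 7, 1995; June 6, 1995 is within that limit.
(6) due by June 6, 1995 + 17 days = June 23, 1995; done June 8, 1995 — timely.
(7) the permitted window runs from June 6, 1995 + 5 = June 11, 1995 to June 6, 1995 + 60 = August 5, 1995; done August 2, 1995 — within the window.

Yes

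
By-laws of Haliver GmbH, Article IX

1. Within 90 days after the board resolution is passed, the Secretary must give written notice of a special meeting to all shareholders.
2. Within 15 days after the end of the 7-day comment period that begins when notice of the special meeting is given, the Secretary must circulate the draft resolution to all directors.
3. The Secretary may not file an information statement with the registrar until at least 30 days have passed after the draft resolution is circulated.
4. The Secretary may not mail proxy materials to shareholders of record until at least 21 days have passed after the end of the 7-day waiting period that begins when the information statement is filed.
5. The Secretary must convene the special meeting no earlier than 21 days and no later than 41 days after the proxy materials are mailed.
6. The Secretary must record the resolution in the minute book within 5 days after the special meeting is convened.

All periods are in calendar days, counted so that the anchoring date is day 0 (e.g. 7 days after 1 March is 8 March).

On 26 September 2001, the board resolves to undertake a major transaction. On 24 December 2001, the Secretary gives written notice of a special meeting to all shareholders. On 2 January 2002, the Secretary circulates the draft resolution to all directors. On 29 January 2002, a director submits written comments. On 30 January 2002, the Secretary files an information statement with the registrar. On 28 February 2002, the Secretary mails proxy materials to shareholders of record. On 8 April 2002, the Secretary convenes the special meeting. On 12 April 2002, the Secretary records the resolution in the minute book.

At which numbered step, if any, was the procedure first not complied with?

(1) due by 26 September 2001 + 90 days = 25 December 2001; done 24 December 2001 — timely.
(2) due by 31 December 2001 + 15 days = 15 January 2002; completed 2 January 2002, before the deadline.
(3) permitted from 2 January 2002 + 30 days = 1 February 2002 onward; acted on 30 January 2002, 2 days prematurely.

Step 3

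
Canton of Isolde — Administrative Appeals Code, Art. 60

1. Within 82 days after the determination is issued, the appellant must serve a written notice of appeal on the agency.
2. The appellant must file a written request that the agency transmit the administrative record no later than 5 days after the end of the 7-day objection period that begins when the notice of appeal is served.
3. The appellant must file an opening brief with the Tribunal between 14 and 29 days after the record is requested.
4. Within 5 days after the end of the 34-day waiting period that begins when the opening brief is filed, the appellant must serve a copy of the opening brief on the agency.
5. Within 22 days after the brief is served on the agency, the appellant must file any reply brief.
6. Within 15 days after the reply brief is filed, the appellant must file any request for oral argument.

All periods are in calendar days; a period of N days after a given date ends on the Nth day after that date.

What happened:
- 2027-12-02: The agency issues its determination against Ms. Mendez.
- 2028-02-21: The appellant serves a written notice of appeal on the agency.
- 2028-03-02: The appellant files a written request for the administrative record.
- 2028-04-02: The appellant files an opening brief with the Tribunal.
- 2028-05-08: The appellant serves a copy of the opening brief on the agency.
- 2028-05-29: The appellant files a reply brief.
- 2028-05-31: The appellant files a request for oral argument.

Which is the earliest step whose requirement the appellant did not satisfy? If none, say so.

Step 1: 82 days after 2027-12-02 (when the determination is issued) is 2028-02-22; done 2028-02-21 — timely.
Step 2: 5 days after 2028-02-28 (end of the 7-day objection period, which began when the notice of appeal is served on 2028-02-21) is 2028-03-04; completed 2028-03-02, before the deadline.
Step 3: the window is 14–29 days after 2028-03-02 (when the record is requested), so 2028-03-16 through 2028-03-31; 2028-04-02 is 2 days past the end of the window.

Step 3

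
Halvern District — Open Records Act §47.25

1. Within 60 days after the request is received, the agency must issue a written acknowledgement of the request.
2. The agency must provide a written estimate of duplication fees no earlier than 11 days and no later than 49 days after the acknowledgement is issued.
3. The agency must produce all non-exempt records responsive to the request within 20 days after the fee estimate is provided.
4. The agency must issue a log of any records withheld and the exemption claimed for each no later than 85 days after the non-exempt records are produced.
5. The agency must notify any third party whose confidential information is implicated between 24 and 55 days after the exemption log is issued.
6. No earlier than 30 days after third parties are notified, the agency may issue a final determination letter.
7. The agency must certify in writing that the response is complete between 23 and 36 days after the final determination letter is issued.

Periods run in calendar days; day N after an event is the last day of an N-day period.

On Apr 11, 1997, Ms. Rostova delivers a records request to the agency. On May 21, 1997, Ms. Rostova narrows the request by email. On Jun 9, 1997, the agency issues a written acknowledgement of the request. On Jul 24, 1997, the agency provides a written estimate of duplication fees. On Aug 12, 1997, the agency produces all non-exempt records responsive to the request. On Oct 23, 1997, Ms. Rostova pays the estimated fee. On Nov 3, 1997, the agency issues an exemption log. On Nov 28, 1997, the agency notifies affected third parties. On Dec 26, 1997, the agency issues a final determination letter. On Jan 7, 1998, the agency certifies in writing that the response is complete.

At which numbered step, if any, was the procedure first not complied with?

Step 6

Step 1: 60 days after Apr 11, 1997 (when the request is received) is Jun 10, 1997; completed Jun 9, 1997, before the deadline.
Step 2: the window is 11–49 days after Jun 9, 1997 (when the acknowledgement is issued), so Jun 20, 1997 through Jul 28, 1997; done Jul 24, 1997, which is between those dates.
Step 3: 20 days after Jul 24, 1997 (when the fee estimate is provided) is Aug 13, 1997; Aug 12, 1997 is within that limit.
Step 4: 85 days after Aug 12, 1997 (when the non-exempt records are produced) is Nov 5, 1997; completed Nov 3, 1997, before the deadline.
Step 5: the window is 24–55 days after Nov 3, 1997 (when the exemption log is issued), so Nov 27, 1997 through Dec 28, 1997; done Nov 28, 1997, which is between those dates.
Step 6: the earliest permitted date is 30 days after Nov 28, 1997 (when third parties are notified), i.e. Dec 28, 1997; acted on Dec 26, 1997, 2 days prematurely.
No need to go further; step 6 was not satisfied.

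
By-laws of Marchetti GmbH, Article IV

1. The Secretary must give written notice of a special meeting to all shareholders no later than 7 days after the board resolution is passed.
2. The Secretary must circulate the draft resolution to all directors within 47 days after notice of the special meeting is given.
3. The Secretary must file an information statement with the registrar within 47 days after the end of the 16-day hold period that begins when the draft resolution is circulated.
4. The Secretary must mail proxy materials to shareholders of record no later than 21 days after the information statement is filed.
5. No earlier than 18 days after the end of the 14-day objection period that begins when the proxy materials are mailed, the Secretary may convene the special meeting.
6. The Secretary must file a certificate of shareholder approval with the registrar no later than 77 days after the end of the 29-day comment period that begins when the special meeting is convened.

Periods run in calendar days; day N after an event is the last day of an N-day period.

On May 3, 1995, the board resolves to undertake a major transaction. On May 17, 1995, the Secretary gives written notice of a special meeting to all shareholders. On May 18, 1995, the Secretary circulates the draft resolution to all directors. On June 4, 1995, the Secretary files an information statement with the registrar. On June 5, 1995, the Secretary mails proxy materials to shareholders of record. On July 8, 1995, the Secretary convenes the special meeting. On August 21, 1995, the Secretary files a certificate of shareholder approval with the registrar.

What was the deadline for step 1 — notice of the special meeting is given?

May 10, 1995

Step 1 runs from May 3, 1995, when the board resolution is passed. 7 days after May 3, 1995 is May 10, 1995.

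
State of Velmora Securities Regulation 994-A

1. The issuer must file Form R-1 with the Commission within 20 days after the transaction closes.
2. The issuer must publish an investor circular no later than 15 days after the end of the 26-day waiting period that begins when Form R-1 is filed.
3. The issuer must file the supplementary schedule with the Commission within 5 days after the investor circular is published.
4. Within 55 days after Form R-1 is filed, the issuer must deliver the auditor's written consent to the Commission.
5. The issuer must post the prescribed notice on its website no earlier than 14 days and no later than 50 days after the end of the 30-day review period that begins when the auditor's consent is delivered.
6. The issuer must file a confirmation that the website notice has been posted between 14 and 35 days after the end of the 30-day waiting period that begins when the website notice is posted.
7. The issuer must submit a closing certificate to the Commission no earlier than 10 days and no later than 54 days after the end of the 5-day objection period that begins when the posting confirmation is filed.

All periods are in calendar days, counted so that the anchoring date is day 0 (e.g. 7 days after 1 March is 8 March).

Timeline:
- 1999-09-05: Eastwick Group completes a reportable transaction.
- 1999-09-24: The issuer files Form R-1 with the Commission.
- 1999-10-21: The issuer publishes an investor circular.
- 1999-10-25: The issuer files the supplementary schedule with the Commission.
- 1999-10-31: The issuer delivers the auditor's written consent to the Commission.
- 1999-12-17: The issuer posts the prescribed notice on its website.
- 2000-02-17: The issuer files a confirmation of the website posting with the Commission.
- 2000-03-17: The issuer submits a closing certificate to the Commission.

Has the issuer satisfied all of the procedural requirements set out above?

Yes

(1) due by 1999-09-05 + 20 days = 1999-09-25; done 1999-09-24 — timely.
(2) due by 1999-10-20 + 15 days = 1999-11-04; done 1999-10-21 — timely.
(3) due by 1999-10-21 + 5 days = 1999-10-26; completed 1999-10-25, before the deadline.
(4) due by 1999-09-24 + 55 days = 1999-11-18; 1999-10-31 is within that limit.
(5) the permitted window runs from 1999-11-30 + 14 = 1999-12-14 to 1999-11-30 + 50 = 2000-01-19; done 1999-12-17, which is between those dates.
(6) the permitted window runs from 2000-01-16 + 14 = 2000-01-30 to 2000-01-16 + 35 = 2000-02-20; 2000-02-17 falls inside that range.
(7) the permitted window runs from 2000-02-22 + 10 = 2000-03-03 to 2000-02-22 + 54 = 2000-04-16; done 2000-03-17, which is between those dates.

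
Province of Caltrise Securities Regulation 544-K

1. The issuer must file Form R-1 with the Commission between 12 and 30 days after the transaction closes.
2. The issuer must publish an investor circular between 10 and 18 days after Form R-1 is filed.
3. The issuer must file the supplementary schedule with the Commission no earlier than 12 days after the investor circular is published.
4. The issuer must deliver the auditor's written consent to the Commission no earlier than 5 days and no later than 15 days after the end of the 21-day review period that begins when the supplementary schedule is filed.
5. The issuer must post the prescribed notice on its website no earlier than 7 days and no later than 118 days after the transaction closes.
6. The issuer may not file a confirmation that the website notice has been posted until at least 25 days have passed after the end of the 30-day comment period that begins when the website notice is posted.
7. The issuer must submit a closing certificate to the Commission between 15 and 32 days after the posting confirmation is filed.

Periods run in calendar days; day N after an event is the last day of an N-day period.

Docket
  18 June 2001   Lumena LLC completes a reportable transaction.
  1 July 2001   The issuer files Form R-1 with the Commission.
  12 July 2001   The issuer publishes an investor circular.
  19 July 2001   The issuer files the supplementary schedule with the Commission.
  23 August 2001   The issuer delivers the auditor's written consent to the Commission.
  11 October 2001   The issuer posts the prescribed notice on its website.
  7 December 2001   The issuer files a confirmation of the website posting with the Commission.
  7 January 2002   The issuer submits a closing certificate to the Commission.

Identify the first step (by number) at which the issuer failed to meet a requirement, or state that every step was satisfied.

Step 3

(1) the permitted window runs from 18 June 2001 + 12 = 30 June 2001 to 18 June 2001 + 30 = 18 July 2001; done 1 July 2001 — within the window.
(2) the permitted window runs from 1 July 2001 + 10 = 11 July 2001 to 1 July 2001 + 18 = 19 July 2001; 12 July 2001 falls inside that range.
(3) permitted from 12 July 2001 + 12 days = 24 July 2001 onward; acted on 19 July 2001, 5 days prematurely.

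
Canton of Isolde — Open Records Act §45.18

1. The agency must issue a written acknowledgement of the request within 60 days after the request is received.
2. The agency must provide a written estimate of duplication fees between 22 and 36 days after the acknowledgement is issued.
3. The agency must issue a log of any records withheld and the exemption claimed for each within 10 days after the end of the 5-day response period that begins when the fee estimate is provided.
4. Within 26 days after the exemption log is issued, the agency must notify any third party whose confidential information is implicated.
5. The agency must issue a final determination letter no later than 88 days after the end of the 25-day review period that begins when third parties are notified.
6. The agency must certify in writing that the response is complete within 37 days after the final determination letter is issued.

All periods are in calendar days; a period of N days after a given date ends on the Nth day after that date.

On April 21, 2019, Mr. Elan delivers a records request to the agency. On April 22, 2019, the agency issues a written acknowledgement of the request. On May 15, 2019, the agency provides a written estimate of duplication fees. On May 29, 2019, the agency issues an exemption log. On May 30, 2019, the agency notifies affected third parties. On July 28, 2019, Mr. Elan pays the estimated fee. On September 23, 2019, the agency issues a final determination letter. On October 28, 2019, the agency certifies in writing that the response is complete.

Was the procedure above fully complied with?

Step 1 — counting 60 days from April 21, 2019 (when the request is received) gives a deadline of June 20, 2019; done April 22, 2019 — timely.
Step 2 — 22 and 36 days from April 22, 2019 (when the acknowledgement is issued) are May 14, 2019 and May 28, 2019 respectively; May 15, 2019 falls inside that range.
Step 3 — counting 10 days from May 20, 2019 (end of the 5-day response period, which began when the fee estimate is provided on May 15, 2019) gives a deadline of May 30, 2019; completed May 29, 2019, before the deadline.
Step 4 — counting 26 days from May 29, 2019 (when the exemption log is issued) gives a deadline of June 24, 2019; done May 30, 2019 — timely.
Step 5 — counting 88 days from June 24, 2019 (end of the 25-day review period, which began when third parties are notified on May 30, 2019) gives a deadline of September 20, 2019; September 23, 2019 misses that deadline by 3 days.
Later steps need not be reached.

No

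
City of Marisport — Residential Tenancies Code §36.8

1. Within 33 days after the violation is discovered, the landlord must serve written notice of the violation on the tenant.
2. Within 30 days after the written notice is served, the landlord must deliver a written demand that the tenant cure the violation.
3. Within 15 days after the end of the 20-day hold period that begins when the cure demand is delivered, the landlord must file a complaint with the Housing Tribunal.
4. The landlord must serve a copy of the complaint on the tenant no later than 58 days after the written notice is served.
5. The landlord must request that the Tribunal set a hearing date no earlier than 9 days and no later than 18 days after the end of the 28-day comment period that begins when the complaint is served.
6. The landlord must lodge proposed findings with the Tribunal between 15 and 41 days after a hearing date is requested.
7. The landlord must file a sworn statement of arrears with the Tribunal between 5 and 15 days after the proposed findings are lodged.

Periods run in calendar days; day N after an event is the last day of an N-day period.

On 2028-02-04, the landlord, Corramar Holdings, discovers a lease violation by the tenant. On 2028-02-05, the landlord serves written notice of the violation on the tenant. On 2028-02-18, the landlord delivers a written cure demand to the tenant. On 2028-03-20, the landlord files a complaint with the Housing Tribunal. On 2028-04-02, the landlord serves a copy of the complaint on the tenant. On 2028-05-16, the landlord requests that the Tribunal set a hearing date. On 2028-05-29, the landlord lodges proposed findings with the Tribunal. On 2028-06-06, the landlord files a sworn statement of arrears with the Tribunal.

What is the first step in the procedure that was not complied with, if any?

Step 6

Step 1 — counting 33 days from 2028-02-04 (when the violation is discovered) gives a deadline of 2028-03-08; done 2028-02-05 — timely.
Step 2 — counting 30 days from 2028-02-05 (when the written notice is served) gives a deadline of 2028-03-06; completed 2028-02-18, before the deadline.
Step 3 — counting 15 days from 2028-03-09 (end of the 20-day hold period, which began when the cure demand is delivered on 2028-02-18) gives a deadline of 2028-03-24; completed 2028-03-20, before the deadline.
Step 4 — counting 58 days from 2028-02-05 (when the written notice is served) gives a deadline of 2028-04-03; done 2028-04-02 — timely.
Step 5 — 9 and 18 days from 2028-04-30 (end of the 28-day comment period, which began when the complaint is served on 2028-04-02) are 2028-05-09 and 2028-05-18 respectively; done 2028-05-16, which is between those dates.
Step 6 — 15 and 41 days from 2028-05-16 (when a hearing date is requested) are 2028-05-31 and 2028-06-26 respectively; done 2028-05-29 — 2 days before the window opened.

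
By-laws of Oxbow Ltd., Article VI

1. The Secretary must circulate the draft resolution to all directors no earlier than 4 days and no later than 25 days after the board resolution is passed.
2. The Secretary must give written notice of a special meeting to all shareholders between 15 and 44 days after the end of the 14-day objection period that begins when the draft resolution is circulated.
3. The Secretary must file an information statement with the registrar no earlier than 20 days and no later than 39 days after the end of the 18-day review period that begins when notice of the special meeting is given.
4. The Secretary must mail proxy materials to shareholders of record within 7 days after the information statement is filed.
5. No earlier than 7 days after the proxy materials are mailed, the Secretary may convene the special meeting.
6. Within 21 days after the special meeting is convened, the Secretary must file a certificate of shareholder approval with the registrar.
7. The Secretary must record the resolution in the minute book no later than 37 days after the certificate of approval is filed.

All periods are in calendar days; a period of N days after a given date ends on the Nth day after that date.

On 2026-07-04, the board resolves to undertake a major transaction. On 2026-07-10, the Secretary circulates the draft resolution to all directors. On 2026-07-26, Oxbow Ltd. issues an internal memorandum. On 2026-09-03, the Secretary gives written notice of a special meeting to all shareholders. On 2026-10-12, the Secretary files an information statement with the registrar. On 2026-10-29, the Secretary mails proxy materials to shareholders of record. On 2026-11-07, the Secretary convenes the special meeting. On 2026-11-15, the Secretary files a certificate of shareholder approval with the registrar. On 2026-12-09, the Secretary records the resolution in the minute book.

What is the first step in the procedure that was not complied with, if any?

Step 1 — 4 and 25 days from 2026-07-04 (when the board resolution is passed) are 2026-07-08 and 2026-07-29 respectively; done 2026-07-10, which is between those dates.
Step 2 — 15 and 44 days from 2026-07-24 (end of the 14-day objection period, which began when the draft resolution is circulated on 2026-07-10) are 2026-08-08 and 2026-09-06 respectively; 2026-09-03 falls inside that range.
Step 3 — 20 and 39 days from 2026-09-21 (end of the 18-day review period, which began when notice of the special meeting is given on 2026-09-03) are 2026-10-11 and 2026-10-30 respectively; done 2026-10-12, which is between those dates.
Step 4 — counting 7 days from 2026-10-12 (when the information statement is filed) gives a deadline of 2026-10-19; 2026-10-29 misses that deadline by 10 days.
The procedure was therefore not followed at step 4.

Step 4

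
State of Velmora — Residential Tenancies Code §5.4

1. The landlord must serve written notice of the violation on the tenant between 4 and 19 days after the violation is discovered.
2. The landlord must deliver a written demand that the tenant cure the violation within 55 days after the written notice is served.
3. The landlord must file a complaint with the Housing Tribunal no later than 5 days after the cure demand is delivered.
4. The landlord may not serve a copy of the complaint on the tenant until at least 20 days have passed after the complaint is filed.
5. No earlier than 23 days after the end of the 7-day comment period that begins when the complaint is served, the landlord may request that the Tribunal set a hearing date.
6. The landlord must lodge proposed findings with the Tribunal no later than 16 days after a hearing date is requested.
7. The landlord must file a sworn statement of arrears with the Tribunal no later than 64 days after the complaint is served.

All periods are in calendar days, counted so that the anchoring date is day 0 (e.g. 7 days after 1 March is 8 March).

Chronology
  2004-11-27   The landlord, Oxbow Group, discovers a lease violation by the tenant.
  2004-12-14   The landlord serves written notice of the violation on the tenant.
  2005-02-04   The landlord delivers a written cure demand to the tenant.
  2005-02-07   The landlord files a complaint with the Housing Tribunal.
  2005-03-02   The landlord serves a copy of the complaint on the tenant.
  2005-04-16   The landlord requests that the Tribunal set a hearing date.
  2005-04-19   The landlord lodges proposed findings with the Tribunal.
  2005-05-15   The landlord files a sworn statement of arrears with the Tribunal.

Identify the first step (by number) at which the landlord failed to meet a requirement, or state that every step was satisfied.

Step 1 — 4 and 19 days from 2004-11-27 (when the violation is discovered) are 2004-12-01 and 2004-12-16 respectively; 2004-12-14 falls inside that range.
Step 2 — counting 55 days from 2004-12-14 (when the written notice is served) gives a deadline of 2005-02-07; completed 2005-02-04, before the deadline.
Step 3 — counting 5 days from 2005-02-04 (when the cure demand is delivered) gives a deadline of 2005-02-09; done 2005-02-07 — timely.
Step 4 — must wait 20 days from 2005-02-07 (when the complaint is filed), so not before 2005-02-27; 2005-03-02 is on or after that date.
Step 5 — must wait 23 days from 2005-03-09 (end of the 7-day comment period, which began when the complaint is served on 2005-03-02), so not before 2005-04-01; done 2005-04-16, after the minimum wait.
Step 6 — counting 16 days from 2005-04-16 (when a hearing date is requested) gives a deadline of 2005-05-02; completed 2005-04-19, before the deadline.
Step 7 — counting 64 days from 2005-03-02 (when the complaint is served) gives a deadline of 2005-05-05; 2005-05-15 misses that deadline by 10 days.
That is the first point of non-compliance.

Step 7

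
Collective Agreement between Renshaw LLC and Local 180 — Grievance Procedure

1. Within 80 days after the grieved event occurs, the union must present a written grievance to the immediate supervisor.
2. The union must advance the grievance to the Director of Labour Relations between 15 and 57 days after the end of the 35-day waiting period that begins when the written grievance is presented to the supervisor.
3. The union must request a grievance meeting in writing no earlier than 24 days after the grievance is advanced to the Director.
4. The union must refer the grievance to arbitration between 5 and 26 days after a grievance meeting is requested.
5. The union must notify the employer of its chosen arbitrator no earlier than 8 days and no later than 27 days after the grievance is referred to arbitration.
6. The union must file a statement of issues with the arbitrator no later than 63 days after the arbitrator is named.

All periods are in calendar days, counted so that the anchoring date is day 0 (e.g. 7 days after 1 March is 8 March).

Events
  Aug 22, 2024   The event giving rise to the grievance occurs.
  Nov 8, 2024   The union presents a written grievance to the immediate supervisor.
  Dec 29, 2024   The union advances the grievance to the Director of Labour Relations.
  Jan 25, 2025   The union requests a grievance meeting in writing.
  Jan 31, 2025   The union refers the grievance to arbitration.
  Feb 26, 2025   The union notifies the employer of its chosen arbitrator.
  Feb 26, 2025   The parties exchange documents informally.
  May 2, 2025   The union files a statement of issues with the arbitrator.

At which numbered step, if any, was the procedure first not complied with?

Step 1 — counting 80 days from Aug 22, 2024 (when the grieved event occurs) gives a deadline of Nov 10, 2024; Nov 8, 2024 is within that limit.
Step 2 — 15 and 57 days from Dec 13, 2024 (end of the 35-day waiting period, which began when the written grievance is presented to the supervisor on Nov 8, 2024) are Dec 28, 2024 and Feb 8, 2025 respectively; done Dec 29, 2024, which is between those dates.
Step 3 — must wait 24 days from Dec 29, 2024 (when the grievance is advanced to the Director), so not before Jan 22, 2025; done Jan 25, 2025 — permitted.
Step 4 — 5 and 26 days from Jan 25, 2025 (when a grievance meeting is requested) are Jan 30, 2025 and Feb 20, 2025 respectively; Jan 31, 2025 falls inside that range.
Step 5 — 8 and 27 days from Jan 31, 2025 (when the grievance is referred to arbitration) are Feb 8, 2025 and Feb 27, 2025 respectively; done Feb 26, 2025 — within the window.
Step 6 — counting 63 days from Feb 26, 2025 (when the arbitrator is named) gives a deadline of Apr 30, 2025; not done until May 2, 2025, 2 days after the deadline.
That is the first point of non-compliance.

Step 6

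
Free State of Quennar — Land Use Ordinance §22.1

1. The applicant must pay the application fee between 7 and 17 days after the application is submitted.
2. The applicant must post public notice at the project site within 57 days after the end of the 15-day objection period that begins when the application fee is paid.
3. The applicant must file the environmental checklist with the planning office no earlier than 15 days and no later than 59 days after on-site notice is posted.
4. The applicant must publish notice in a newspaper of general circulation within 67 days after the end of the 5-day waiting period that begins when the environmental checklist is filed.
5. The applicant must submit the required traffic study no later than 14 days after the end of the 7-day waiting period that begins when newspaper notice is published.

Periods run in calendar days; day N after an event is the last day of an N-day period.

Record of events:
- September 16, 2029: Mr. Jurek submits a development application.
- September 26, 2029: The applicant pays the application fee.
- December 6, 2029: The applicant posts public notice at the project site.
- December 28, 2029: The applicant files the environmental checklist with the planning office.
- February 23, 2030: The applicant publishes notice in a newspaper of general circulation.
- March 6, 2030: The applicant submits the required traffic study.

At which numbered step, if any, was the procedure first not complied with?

None — every step was satisfied

(1) the permitted window runs from September 16, 2029 + 7 = September 23, 2029 to September 16, 2029 + 17 = October 3, 2029; September 26, 2029 falls inside that range.
(2) due by October 11, 2029 + 57 days = December 7, 2029; completed December 6, 2029, before the deadline.
(3) the permitted window runs from December 6, 2029 + 15 = December 21, 2029 to December 6, 2029 + 59 = February 3, 2030; December 28, 2029 falls inside that range.
(4) due by January 2, 2030 + 67 days = March 10, 2030; completed February 23, 2030, before the deadline.
(5) due by March 2, 2030 + 14 days = March 16, 2030; done March 6, 2030 — timely.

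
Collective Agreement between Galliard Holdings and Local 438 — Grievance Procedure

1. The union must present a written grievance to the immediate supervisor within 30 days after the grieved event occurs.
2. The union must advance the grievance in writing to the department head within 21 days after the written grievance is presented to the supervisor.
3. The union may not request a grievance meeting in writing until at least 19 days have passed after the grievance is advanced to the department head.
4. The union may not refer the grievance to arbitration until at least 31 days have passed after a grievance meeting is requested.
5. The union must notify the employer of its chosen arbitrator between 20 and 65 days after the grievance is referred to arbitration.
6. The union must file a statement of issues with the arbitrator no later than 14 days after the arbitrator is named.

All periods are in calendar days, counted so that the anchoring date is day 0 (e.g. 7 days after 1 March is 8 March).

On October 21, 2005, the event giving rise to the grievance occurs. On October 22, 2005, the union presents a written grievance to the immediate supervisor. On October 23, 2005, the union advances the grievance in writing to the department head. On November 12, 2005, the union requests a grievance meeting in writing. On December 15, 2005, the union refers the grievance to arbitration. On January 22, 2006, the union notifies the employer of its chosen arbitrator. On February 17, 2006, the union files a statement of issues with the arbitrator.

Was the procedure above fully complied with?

No

Step 1: 30 days after October 21, 2005 (when the grieved event occurs) is November 20, 2005; completed October 22, 2005, before the deadline.
Step 2: 21 days after October 22, 2005 (when the written grievance is presented to the supervisor) is November 12, 2005; done October 23, 2005 — timely.
Step 3: the earliest permitted date is 19 days after October 23, 2005 (when the grievance is advanced to the department head), i.e. November 11, 2005; done November 12, 2005 — permitted.
Step 4: the earliest permitted date is 31 days after November 12, 2005 (when a grievance meeting is requested), i.e. December 13, 2005; December 15, 2005 is on or after that date.
Step 5: the window is 20–65 days after December 15, 2005 (when the grievance is referred to arbitration), so January 4, 2006 through February 18, 2006; January 22, 2006 falls inside that range.
Step 6: 14 days after January 22, 2006 (when the arbitrator is named) is February 5, 2006; not done until February 17, 2006, 12 days after the deadline.
No need to go further; step 6 was not satisfied.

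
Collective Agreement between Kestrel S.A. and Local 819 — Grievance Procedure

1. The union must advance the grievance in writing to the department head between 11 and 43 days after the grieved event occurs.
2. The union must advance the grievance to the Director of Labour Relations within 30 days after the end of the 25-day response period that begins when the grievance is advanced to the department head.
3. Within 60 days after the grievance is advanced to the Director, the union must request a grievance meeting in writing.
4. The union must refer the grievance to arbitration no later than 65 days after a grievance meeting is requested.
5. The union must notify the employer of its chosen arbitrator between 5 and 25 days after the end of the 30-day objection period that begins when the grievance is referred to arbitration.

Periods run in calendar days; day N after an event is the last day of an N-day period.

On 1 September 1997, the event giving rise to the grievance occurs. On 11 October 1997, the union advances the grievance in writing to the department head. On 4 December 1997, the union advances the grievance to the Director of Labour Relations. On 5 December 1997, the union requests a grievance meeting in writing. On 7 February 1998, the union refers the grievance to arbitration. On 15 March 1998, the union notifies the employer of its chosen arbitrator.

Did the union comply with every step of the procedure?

Step 1 — 11 and 43 days from 1 September 1997 (when the grieved event occurs) are 12 September 1997 and 14 October 1997 respectively; 11 October 1997 falls inside that range.
Step 2 — counting 30 days from 5 November 1997 (end of the 25-day response period, which began when the grievance is advanced to the department head on 11 October 1997) gives a deadline of 5 December 1997; completed 4 December 1997, before the deadline.
Step 3 — counting 60 days from 4 December 1997 (when the grievance is advanced to the Director) gives a deadline of 2 February 1998; 5 December 1997 is within that limit.
Step 4 — counting 65 days from 5 December 1997 (when a grievance meeting is requested) gives a deadline of 8 February 1998; 7 February 1998 is within that limit.
Step 5 — 5 and 25 days from 9 March 1998 (end of the 30-day objection period, which began when the grievance is referred to arbitration on 7 February 1998) are 14 March 1998 and 3 April 1998 respectively; done 15 March 1998, which is between those dates.

Yes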